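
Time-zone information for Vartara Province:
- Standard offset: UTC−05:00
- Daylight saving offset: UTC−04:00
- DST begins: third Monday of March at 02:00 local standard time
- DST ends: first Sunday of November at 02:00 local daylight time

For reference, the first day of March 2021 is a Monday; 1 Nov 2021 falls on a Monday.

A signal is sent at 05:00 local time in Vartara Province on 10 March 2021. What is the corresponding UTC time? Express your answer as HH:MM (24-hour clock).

10:00

1 March 2021 is a Monday, so the first Monday is March 1 and the third is March 15.
1 November 2021 is a Monday, so the first Sunday is November 7.
10 March 2021 does not fall between 15 March and 7 November, so daylight saving is not in effect and Vartara Province is at UTC−05:00.
05:00 local + 5h = 10:00 UTC.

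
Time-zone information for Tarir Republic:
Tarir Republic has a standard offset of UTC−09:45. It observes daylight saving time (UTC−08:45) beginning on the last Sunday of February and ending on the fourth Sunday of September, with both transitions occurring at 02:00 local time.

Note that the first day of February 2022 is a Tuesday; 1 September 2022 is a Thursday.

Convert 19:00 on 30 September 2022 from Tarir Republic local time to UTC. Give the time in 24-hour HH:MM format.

04:45

1 February 2022 is a Tuesday, so Sundays fall on 6, 13, 20, 27; the last is February 27.
1 September 2022 is a Thursday, so the first Sunday is September 4 and the fourth is September 25.
30 September 2022 does not fall between 27 February and 25 September, so daylight saving is not in effect and Tarir Republic is at UTC−09:45.
19:00 local + 9h45m = 04:45 UTC (rolling into the next day, 1 October 2022).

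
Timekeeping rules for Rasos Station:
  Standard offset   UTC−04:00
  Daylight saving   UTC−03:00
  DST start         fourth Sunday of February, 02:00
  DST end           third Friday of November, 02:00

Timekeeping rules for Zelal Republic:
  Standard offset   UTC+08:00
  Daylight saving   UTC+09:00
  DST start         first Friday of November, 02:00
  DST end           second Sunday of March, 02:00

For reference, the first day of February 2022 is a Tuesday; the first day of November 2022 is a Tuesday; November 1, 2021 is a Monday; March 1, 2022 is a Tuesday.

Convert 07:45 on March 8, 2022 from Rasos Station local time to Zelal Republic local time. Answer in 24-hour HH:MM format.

19:45

1 February 2022 is a Tuesday, so the first Sunday is February 6 and the fourth is February 27.
1 November 2022 is a Tuesday, so the first Friday is November 4 and the third is November 18.
March 8, 2022 lies within the daylight-saving period (27 February – 18 November), so Rasos Station is on daylight time, UTC−03:00.
07:45 Rasos Station + 3h = 10:45 UTC.
1 November 2021 is a Monday, so the first Friday is November 5.
1 March 2022 is a Tuesday, so the first Sunday is March 6 and the second is March 13.
At the standard offset (UTC+08:00), 10:45 UTC + 8h = 18:45 Zelal Republic standard time.
The standard-time date in Zelal Republic, March 8, 2022, lies within the daylight-saving period (5 November 2021 – 13 March 2022), so Zelal Republic is on daylight time, UTC+09:00.
10:45 UTC + 9h = 19:45 Zelal Republic.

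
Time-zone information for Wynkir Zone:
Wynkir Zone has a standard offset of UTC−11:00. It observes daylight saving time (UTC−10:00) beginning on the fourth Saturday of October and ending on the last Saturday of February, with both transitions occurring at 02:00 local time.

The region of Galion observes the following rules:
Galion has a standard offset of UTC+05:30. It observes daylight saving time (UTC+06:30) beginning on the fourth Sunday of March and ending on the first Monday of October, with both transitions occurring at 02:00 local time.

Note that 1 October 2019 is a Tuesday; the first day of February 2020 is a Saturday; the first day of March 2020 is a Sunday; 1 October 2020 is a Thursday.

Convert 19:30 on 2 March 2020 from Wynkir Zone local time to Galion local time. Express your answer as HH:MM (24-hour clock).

12:00

1 October 2019 is a Tuesday, so the first Saturday is October 5 and the fourth is October 26.
1 February 2020 is a Saturday, so Saturdays fall on 1, 8, 15, 22, 29; the last is February 29.
2 March 2020 does not fall between 26 October 2019 and 29 February 2020, so daylight saving is not in effect and Wynkir Zone is at UTC−11:00.
19:30 Wynkir Zone + 11h = 06:30 UTC (rolling into the next day, 3 March 2020).
1 March 2020 is a Sunday, so the first Sunday is March 1 and the fourth is March 22.
1 October 2020 is a Thursday, so the first Monday is October 5.
At the standard offset (UTC+05:30), 06:30 UTC + 5h30m = 12:00 Galion standard time.
The standard-time date in Galion, 3 March 2020, is outside the daylight-saving period (22 March – 5 October), so Galion is on standard time, UTC+05:30.
06:30 UTC + 5h30m = 12:00 Galion.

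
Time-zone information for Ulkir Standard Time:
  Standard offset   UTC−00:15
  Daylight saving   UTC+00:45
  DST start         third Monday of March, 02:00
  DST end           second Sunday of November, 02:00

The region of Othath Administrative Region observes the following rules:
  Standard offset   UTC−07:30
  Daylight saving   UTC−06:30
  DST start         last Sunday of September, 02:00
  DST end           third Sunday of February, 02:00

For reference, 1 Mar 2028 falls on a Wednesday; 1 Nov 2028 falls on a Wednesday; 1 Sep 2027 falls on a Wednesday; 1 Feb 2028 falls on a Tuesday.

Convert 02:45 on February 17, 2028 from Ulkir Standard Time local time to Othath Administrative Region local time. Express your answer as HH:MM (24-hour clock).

1 March 2028 is a Wednesday, so the first Monday is March 6 and the third is March 20.
1 November 2028 is a Wednesday, so the first Sunday is November 5 and the second is November 12.
February 17, 2028 is outside the daylight-saving period (20 March – 12 November), so Ulkir Standard Time is on standard time, UTC−00:15.
02:45 Ulkir Standard Time + 0h15m = 03:00 UTC.
1 September 2027 is a Wednesday, so Sundays fall on 5, 12, 19, 26; the last is September 26.
1 February 2028 is a Tuesday, so the first Sunday is February 6 and the third is February 20.
At the standard offset (UTC−07:30), 03:00 UTC − 7h30m = 19:30 Othath Administrative Region standard time (rolling into the previous day, 16 February 2028).
The standard-time date in Othath Administrative Region, February 16, 2028, lies within the daylight-saving period (26 September 2027 – 20 February 2028), so Othath Administrative Region is on daylight time, UTC−06:30.
03:00 UTC − 6h30m = 20:30 Othath Administrative Region (rolling into the previous day, 16 February 2028).

20:30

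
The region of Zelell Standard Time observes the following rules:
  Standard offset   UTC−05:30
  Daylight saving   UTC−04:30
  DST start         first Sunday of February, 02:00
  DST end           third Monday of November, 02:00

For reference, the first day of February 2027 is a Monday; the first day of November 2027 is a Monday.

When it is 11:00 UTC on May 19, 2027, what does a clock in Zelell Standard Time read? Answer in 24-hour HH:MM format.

1 February 2027 is a Monday, so the first Sunday is February 7.
1 November 2027 is a Monday, so the first Monday is November 1 and the third is November 15.
At the standard offset (UTC−05:30), 11:00 UTC − 5h30m = 05:30 Zelell Standard Time standard time.
Daylight saving runs 7 February – 15 November; the standard-time date in Zelell Standard Time, May 19, 2027, is inside that window, so Zelell Standard Time is at UTC−04:30.
11:00 UTC − 4h30m = 06:30 local.

06:30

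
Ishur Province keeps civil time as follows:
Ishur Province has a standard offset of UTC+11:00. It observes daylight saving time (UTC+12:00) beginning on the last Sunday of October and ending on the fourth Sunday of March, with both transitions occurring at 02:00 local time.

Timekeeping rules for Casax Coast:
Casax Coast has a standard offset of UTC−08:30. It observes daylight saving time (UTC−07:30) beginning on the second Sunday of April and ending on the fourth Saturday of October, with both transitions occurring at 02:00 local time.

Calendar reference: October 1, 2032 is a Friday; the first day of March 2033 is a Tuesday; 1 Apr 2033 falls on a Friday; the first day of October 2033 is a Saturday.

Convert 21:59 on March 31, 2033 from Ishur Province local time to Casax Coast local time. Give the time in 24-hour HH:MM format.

1 October 2032 is a Friday, so Sundays fall on 3, 10, 17, 24, 31; the last is October 31.
1 March 2033 is a Tuesday, so the first Sunday is March 6 and the fourth is March 27.
March 31, 2033 does not fall between 31 October 2032 and 27 March 2033, so daylight saving is not in effect and Ishur Province is at UTC+11:00.
21:59 Ishur Province − 11h = 10:59 UTC.
1 April 2033 is a Friday, so the first Sunday is April 3 and the second is April 10.
1 October 2033 is a Saturday, so the first Saturday is October 1 and the fourth is October 22.
At the standard offset (UTC−08:30), 10:59 UTC − 8h30m = 02:29 Casax Coast standard time.
Daylight saving runs 10 April – 22 October; the standard-time date in Casax Coast, March 31, 2033, is outside that window, so Casax Coast is on standard time at UTC−08:30.
10:59 UTC − 8h30m = 02:29 Casax Coast.

02:29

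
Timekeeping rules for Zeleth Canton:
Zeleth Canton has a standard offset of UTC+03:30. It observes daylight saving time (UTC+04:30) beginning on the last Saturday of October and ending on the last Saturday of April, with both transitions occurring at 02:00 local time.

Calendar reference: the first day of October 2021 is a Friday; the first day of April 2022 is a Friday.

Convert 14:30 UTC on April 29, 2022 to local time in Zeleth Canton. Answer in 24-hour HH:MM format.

19:00

1 October 2021 is a Friday, so Saturdays fall on 2, 9, 16, 23, 30; the last is October 30.
1 April 2022 is a Friday, so Saturdays fall on 2, 9, 16, 23, 30; the last is April 30.
At the standard offset (UTC+03:30), 14:30 UTC + 3h30m = 18:00 Zeleth Canton standard time.
The standard-time date in Zeleth Canton, April 29, 2022, falls between 30 October 2021 and 30 April 2022, so daylight saving is in effect and Zeleth Canton is at UTC+04:30.
14:30 UTC + 4h30m = 19:00 local.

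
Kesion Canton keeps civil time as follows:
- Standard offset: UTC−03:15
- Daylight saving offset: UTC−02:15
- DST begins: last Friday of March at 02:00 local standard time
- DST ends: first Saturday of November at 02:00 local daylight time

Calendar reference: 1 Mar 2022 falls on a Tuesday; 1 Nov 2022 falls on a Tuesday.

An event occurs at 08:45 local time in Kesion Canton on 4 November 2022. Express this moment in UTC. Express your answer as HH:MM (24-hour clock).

11:00

1 March 2022 is a Tuesday, so Fridays fall on 4, 11, 18, 25; the last is March 25.
1 November 2022 is a Tuesday, so the first Saturday is November 5.
4 November 2022 falls between 25 March and 5 November, so daylight saving is in effect and Kesion Canton is at UTC−02:15.
08:45 local + 2h15m = 11:00 UTC.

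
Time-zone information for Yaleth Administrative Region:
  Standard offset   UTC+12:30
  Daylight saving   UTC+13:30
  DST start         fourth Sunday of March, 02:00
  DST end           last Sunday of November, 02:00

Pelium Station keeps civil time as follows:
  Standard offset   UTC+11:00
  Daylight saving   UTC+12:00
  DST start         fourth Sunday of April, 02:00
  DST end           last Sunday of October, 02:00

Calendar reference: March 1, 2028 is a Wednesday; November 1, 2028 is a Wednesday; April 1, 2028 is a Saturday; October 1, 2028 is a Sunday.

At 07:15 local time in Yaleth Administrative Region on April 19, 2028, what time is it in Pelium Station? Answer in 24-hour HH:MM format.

1 March 2028 is a Wednesday, so the first Sunday is March 5 and the fourth is March 26.
1 November 2028 is a Wednesday, so Sundays fall on 5, 12, 19, 26; the last is November 26.
Daylight saving runs 26 March – 26 November; April 19, 2028 is inside that window, so Yaleth Administrative Region is at UTC+13:30.
07:15 Yaleth Administrative Region − 13h30m = 17:45 UTC (rolling into the previous day, 18 April 2028).
1 April 2028 is a Saturday, so the first Sunday is April 2 and the fourth is April 23.
1 October 2028 is a Sunday, so Sundays fall on 1, 8, 15, 22, 29; the last is October 29.
At the standard offset (UTC+11:00), 17:45 UTC + 11h = 04:45 Pelium Station standard time (rolling into the next day, 19 April 2028).
The standard-time date in Pelium Station, April 19, 2028, is outside the daylight-saving period (23 April – 29 October), so Pelium Station is on standard time, UTC+11:00.
17:45 UTC + 11h = 04:45 Pelium Station (rolling into the next day, 19 April 2028).

04:45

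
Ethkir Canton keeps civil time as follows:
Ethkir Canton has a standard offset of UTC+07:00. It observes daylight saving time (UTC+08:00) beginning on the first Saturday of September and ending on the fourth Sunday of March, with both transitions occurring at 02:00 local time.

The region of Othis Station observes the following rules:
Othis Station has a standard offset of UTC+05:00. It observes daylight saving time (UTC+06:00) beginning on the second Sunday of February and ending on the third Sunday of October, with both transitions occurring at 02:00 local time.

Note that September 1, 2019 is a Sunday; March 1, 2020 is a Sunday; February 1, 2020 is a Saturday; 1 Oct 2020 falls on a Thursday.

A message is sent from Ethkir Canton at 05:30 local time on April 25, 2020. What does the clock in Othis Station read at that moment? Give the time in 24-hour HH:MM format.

04:30

1 September 2019 is a Sunday, so the first Saturday is September 7.
1 March 2020 is a Sunday, so the first Sunday is March 1 and the fourth is March 22.
April 25, 2020 does not fall between 7 September 2019 and 22 March 2020, so daylight saving is not in effect and Ethkir Canton is at UTC+07:00.
05:30 Ethkir Canton − 7h = 22:30 UTC (rolling into the previous day, 24 April 2020).
1 February 2020 is a Saturday, so the first Sunday is February 2 and the second is February 9.
1 October 2020 is a Thursday, so the first Sunday is October 4 and the third is October 18.
At the standard offset (UTC+05:00), 22:30 UTC + 5h = 03:30 Othis Station standard time (rolling into the next day, 25 April 2020).
The standard-time date in Othis Station, April 25, 2020, lies within the daylight-saving period (9 February – 18 October), so Othis Station is on daylight time, UTC+06:00.
22:30 UTC + 6h = 04:30 Othis Station (rolling into the next day, 25 April 2020).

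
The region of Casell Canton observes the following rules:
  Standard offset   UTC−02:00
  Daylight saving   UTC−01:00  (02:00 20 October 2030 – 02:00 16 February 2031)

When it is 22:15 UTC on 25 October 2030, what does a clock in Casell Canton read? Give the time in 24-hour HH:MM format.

At the standard offset (UTC−02:00), 22:15 UTC − 2h = 20:15 Casell Canton standard time.
Daylight saving runs 20 October 2030 – 16 February 2031; the standard-time date in Casell Canton, 25 October 2030, is inside that window, so Casell Canton is at UTC−01:00.
22:15 UTC − 1h = 21:15 local.

21:15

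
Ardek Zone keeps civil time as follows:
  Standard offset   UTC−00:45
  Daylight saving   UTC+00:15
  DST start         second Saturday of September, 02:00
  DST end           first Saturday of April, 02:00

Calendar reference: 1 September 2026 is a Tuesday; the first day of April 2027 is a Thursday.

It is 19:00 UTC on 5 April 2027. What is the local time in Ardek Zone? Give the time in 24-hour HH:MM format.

18:15

1 September 2026 is a Tuesday, so the first Saturday is September 5 and the second is September 12.
1 April 2027 is a Thursday, so the first Saturday is April 3.
At the standard offset (UTC−00:45), 19:00 UTC − 0h45m = 18:15 Ardek Zone standard time.
Daylight saving runs 12 September 2026 – 3 April 2027; the standard-time date in Ardek Zone, 5 April 2027, is outside that window, so Ardek Zone is on standard time at UTC−00:45.
19:00 UTC − 0h45m = 18:15 local.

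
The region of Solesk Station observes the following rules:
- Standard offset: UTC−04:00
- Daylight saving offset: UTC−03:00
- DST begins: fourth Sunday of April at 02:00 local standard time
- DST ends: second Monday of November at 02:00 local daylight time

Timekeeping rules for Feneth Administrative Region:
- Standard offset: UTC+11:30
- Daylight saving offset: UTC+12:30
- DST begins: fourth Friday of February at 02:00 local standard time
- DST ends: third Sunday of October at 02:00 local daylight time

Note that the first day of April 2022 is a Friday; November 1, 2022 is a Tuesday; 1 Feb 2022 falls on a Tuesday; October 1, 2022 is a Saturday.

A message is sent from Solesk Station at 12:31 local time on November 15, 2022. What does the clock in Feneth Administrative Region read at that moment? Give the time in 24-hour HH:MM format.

1 April 2022 is a Friday, so the first Sunday is April 3 and the fourth is April 24.
1 November 2022 is a Tuesday, so the first Monday is November 7 and the second is November 14.
November 15, 2022 does not fall between 24 April and 14 November, so daylight saving is not in effect and Solesk Station is at UTC−04:00.
12:31 Solesk Station + 4h = 16:31 UTC.
1 February 2022 is a Tuesday, so the first Friday is February 4 and the fourth is February 25.
1 October 2022 is a Saturday, so the first Sunday is October 2 and the third is October 16.
At the standard offset (UTC+11:30), 16:31 UTC + 11h30m = 04:01 Feneth Administrative Region standard time (rolling into the next day, 16 November 2022).
Daylight saving runs 25 February – 16 October; the standard-time date in Feneth Administrative Region, November 16, 2022, is outside that window, so Feneth Administrative Region is on standard time at UTC+11:30.
16:31 UTC + 11h30m = 04:01 Feneth Administrative Region (rolling into the next day, 16 November 2022).

04:01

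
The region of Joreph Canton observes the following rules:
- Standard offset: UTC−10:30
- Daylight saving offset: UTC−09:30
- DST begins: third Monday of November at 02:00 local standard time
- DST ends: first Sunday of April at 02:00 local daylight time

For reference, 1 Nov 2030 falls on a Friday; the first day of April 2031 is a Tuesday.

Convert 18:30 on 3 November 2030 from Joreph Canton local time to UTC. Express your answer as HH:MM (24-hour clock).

05:00

1 November 2030 is a Friday, so the first Monday is November 4 and the third is November 18.
1 April 2031 is a Tuesday, so the first Sunday is April 6.
3 November 2030 does not fall between 18 November 2030 and 6 April 2031, so daylight saving is not in effect and Joreph Canton is at UTC−10:30.
18:30 local + 10h30m = 05:00 UTC (rolling into the next day, 4 November 2030).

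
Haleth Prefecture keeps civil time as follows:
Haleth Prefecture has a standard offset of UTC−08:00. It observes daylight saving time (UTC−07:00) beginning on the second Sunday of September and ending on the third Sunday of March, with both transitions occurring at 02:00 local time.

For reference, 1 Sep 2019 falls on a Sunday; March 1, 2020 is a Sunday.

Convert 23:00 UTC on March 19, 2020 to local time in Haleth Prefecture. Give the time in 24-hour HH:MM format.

1 September 2019 is a Sunday, so the first Sunday is September 1 and the second is September 8.
1 March 2020 is a Sunday, so the first Sunday is March 1 and the third is March 15.
At the standard offset (UTC−08:00), 23:00 UTC − 8h = 15:00 Haleth Prefecture standard time.
Daylight saving runs 8 September 2019 – 15 March 2020; the standard-time date in Haleth Prefecture, March 19, 2020, is outside that window, so Haleth Prefecture is on standard time at UTC−08:00.
23:00 UTC − 8h = 15:00 local.

15:00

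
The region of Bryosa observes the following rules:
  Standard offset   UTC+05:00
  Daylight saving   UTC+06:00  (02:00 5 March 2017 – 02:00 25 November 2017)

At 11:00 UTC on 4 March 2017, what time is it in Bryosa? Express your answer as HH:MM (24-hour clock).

16:00

At the standard offset (UTC+05:00), 11:00 UTC + 5h = 16:00 Bryosa standard time.
Daylight saving runs 5 March – 25 November; the standard-time date in Bryosa, 4 March 2017, is outside that window, so Bryosa is on standard time at UTC+05:00.
11:00 UTC + 5h = 16:00 local.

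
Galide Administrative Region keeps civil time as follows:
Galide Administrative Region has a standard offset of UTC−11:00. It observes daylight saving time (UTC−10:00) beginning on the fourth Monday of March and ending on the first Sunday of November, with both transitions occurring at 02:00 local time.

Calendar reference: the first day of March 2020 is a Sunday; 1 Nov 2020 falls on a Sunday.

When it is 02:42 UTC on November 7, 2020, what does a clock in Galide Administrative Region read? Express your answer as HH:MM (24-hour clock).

1 March 2020 is a Sunday, so the first Monday is March 2 and the fourth is March 23.
1 November 2020 is a Sunday, so the first Sunday is November 1.
At the standard offset (UTC−11:00), 02:42 UTC − 11h = 15:42 Galide Administrative Region standard time (rolling into the previous day, 6 November 2020).
Daylight saving runs 23 March – 1 November; the standard-time date in Galide Administrative Region, November 6, 2020, is outside that window, so Galide Administrative Region is on standard time at UTC−11:00.
02:42 UTC − 11h = 15:42 local (rolling into the previous day, 6 November 2020).

15:42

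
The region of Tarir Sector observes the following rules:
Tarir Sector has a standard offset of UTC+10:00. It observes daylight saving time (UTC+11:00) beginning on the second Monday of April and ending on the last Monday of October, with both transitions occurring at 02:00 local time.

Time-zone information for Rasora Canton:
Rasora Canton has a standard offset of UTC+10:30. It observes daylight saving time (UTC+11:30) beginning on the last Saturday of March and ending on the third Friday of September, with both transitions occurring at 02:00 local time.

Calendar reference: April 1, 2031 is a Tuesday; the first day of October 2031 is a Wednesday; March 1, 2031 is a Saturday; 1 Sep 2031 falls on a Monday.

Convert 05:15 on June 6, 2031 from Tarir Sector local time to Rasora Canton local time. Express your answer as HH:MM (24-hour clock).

05:45

1 April 2031 is a Tuesday, so the first Monday is April 7 and the second is April 14.
1 October 2031 is a Wednesday, so Mondays fall on 6, 13, 20, 27; the last is October 27.
Daylight saving runs 14 April – 27 October; June 6, 2031 is inside that window, so Tarir Sector is at UTC+11:00.
05:15 Tarir Sector − 11h = 18:15 UTC (rolling into the previous day, 5 June 2031).
1 March 2031 is a Saturday, so Saturdays fall on 1, 8, 15, 22, 29; the last is March 29.
1 September 2031 is a Monday, so the first Friday is September 5 and the third is September 19.
At the standard offset (UTC+10:30), 18:15 UTC + 10h30m = 04:45 Rasora Canton standard time (rolling into the next day, 6 June 2031).
Daylight saving runs 29 March – 19 September; the standard-time date in Rasora Canton, June 6, 2031, is inside that window, so Rasora Canton is at UTC+11:30.
18:15 UTC + 11h30m = 05:45 Rasora Canton (rolling into the next day, 6 June 2031).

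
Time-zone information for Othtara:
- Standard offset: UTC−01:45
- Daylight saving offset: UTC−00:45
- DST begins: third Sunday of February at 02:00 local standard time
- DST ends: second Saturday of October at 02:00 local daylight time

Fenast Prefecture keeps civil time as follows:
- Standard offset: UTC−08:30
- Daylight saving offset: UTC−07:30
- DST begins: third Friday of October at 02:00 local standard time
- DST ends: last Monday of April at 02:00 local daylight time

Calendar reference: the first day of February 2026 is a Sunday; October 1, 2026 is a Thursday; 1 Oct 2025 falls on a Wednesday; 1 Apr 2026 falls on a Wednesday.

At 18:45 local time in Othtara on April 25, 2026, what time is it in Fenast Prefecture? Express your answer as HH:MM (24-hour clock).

1 February 2026 is a Sunday, so the first Sunday is February 1 and the third is February 15.
1 October 2026 is a Thursday, so the first Saturday is October 3 and the second is October 10.
April 25, 2026 lies within the daylight-saving period (15 February – 10 October), so Othtara is on daylight time, UTC−00:45.
18:45 Othtara + 0h45m = 19:30 UTC.
1 October 2025 is a Wednesday, so the first Friday is October 3 and the third is October 17.
1 April 2026 is a Wednesday, so Mondays fall on 6, 13, 20, 27; the last is April 27.
At the standard offset (UTC−08:30), 19:30 UTC − 8h30m = 11:00 Fenast Prefecture standard time.
The standard-time date in Fenast Prefecture, April 25, 2026, lies within the daylight-saving period (17 October 2025 – 27 April 2026), so Fenast Prefecture is on daylight time, UTC−07:30.
19:30 UTC − 7h30m = 12:00 Fenast Prefecture.

12:00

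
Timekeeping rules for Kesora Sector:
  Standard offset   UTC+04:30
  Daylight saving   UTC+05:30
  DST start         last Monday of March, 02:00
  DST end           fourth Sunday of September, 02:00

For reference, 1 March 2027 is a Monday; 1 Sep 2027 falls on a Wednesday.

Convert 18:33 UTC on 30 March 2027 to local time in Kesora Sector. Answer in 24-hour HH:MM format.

00:03

1 March 2027 is a Monday, so Mondays fall on 1, 8, 15, 22, 29; the last is March 29.
1 September 2027 is a Wednesday, so the first Sunday is September 5 and the fourth is September 26.
At the standard offset (UTC+04:30), 18:33 UTC + 4h30m = 23:03 Kesora Sector standard time.
The standard-time date in Kesora Sector, 30 March 2027, lies within the daylight-saving period (29 March – 26 September), so Kesora Sector is on daylight time, UTC+05:30.
18:33 UTC + 5h30m = 00:03 local (rolling into the next day, 31 March 2027).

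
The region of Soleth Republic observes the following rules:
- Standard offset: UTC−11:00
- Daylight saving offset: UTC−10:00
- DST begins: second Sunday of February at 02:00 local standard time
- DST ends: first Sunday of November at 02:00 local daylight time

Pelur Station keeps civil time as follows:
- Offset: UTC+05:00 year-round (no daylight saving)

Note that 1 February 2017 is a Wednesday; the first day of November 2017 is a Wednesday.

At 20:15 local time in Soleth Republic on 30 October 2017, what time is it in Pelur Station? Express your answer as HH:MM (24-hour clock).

1 February 2017 is a Wednesday, so the first Sunday is February 5 and the second is February 12.
1 November 2017 is a Wednesday, so the first Sunday is November 5.
Daylight saving runs 12 February – 5 November; 30 October 2017 is inside that window, so Soleth Republic is at UTC−10:00.
20:15 Soleth Republic + 10h = 06:15 UTC (rolling into the next day, 31 October 2017).
Pelur Station has no daylight saving, so its offset is UTC+05:00 year-round.
06:15 UTC + 5h = 11:15 Pelur Station.

11:15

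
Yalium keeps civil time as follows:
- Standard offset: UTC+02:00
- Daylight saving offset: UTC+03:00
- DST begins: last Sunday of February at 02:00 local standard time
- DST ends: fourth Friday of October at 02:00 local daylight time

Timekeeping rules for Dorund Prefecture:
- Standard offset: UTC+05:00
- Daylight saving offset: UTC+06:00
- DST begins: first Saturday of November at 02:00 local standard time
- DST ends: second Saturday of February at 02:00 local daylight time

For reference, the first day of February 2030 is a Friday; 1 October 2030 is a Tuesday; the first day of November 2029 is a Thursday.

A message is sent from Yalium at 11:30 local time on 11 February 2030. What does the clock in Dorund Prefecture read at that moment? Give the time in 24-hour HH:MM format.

1 February 2030 is a Friday, so Sundays fall on 3, 10, 17, 24; the last is February 24.
1 October 2030 is a Tuesday, so the first Friday is October 4 and the fourth is October 25.
11 February 2030 is outside the daylight-saving period (24 February – 25 October), so Yalium is on standard time, UTC+02:00.
11:30 Yalium − 2h = 09:30 UTC.
1 November 2029 is a Thursday, so the first Saturday is November 3.
1 February 2030 is a Friday, so the first Saturday is February 2 and the second is February 9.
At the standard offset (UTC+05:00), 09:30 UTC + 5h = 14:30 Dorund Prefecture standard time.
Daylight saving runs 3 November 2029 – 9 February 2030; the standard-time date in Dorund Prefecture, 11 February 2030, is outside that window, so Dorund Prefecture is on standard time at UTC+05:00.
09:30 UTC + 5h = 14:30 Dorund Prefecture.

14:30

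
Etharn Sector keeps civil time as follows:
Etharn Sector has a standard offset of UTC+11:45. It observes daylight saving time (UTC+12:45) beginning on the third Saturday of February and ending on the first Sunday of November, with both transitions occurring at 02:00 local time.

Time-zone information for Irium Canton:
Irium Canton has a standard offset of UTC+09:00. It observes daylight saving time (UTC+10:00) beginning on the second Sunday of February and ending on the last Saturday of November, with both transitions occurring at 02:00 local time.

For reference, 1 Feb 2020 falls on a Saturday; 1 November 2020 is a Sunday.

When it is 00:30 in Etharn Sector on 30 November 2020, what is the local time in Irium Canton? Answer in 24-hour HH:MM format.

21:45

1 February 2020 is a Saturday, so the first Saturday is February 1 and the third is February 15.
1 November 2020 is a Sunday, so the first Sunday is November 1.
Daylight saving runs 15 February – 1 November; 30 November 2020 is outside that window, so Etharn Sector is on standard time at UTC+11:45.
00:30 Etharn Sector − 11h45m = 12:45 UTC (rolling into the previous day, 29 November 2020).
1 February 2020 is a Saturday, so the first Sunday is February 2 and the second is February 9.
1 November 2020 is a Sunday, so Saturdays fall on 7, 14, 21, 28; the last is November 28.
At the standard offset (UTC+09:00), 12:45 UTC + 9h = 21:45 Irium Canton standard time.
Daylight saving runs 9 February – 28 November; the standard-time date in Irium Canton, 29 November 2020, is outside that window, so Irium Canton is on standard time at UTC+09:00.
12:45 UTC + 9h = 21:45 Irium Canton.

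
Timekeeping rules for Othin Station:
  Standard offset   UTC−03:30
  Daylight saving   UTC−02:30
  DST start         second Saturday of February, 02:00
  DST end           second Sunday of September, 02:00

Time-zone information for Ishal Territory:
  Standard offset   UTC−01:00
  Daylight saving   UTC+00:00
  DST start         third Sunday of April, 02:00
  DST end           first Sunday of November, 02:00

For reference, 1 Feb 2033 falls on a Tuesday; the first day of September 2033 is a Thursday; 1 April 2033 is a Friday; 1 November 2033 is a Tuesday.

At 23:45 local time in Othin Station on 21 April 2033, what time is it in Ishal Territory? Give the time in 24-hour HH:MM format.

02:15

1 February 2033 is a Tuesday, so the first Saturday is February 5 and the second is February 12.
1 September 2033 is a Thursday, so the first Sunday is September 4 and the second is September 11.
21 April 2033 lies within the daylight-saving period (12 February – 11 September), so Othin Station is on daylight time, UTC−02:30.
23:45 Othin Station + 2h30m = 02:15 UTC (rolling into the next day, 22 April 2033).
1 April 2033 is a Friday, so the first Sunday is April 3 and the third is April 17.
1 November 2033 is a Tuesday, so the first Sunday is November 6.
At the standard offset (UTC−01:00), 02:15 UTC − 1h = 01:15 Ishal Territory standard time.
Daylight saving runs 17 April – 6 November; the standard-time date in Ishal Territory, 22 April 2033, is inside that window, so Ishal Territory is at UTC+00:00.
02:15 UTC + 0h = 02:15 Ishal Territory.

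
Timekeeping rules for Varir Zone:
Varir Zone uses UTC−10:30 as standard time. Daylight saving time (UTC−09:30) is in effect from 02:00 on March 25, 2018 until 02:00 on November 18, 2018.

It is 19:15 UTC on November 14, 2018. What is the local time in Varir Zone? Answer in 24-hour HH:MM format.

09:45

At the standard offset (UTC−10:30), 19:15 UTC − 10h30m = 08:45 Varir Zone standard time.
The standard-time date in Varir Zone, November 14, 2018, lies within the daylight-saving period (25 March – 18 November), so Varir Zone is on daylight time, UTC−09:30.
19:15 UTC − 9h30m = 09:45 local.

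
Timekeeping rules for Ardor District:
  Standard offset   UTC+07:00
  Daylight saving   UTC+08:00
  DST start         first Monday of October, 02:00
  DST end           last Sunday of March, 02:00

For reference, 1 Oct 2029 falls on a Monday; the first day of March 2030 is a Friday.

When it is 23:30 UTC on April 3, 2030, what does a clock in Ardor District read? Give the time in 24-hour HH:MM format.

06:30

1 October 2029 is a Monday, so the first Monday is October 1.
1 March 2030 is a Friday, so Sundays fall on 3, 10, 17, 24, 31; the last is March 31.
At the standard offset (UTC+07:00), 23:30 UTC + 7h = 06:30 Ardor District standard time (rolling into the next day, 4 April 2030).
The standard-time date in Ardor District, April 4, 2030, does not fall between 1 October 2029 and 31 March 2030, so daylight saving is not in effect and Ardor District is at UTC+07:00.
23:30 UTC + 7h = 06:30 local (rolling into the next day, 4 April 2030).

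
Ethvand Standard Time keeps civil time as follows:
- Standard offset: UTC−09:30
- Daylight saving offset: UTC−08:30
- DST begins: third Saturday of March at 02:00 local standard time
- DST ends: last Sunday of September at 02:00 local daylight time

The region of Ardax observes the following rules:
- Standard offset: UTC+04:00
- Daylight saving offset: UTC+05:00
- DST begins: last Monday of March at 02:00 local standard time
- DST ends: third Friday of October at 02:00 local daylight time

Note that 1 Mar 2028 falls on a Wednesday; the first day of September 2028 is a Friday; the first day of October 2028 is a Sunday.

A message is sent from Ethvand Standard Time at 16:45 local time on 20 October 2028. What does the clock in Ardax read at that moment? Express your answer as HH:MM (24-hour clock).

06:15

1 March 2028 is a Wednesday, so the first Saturday is March 4 and the third is March 18.
1 September 2028 is a Friday, so Sundays fall on 3, 10, 17, 24; the last is September 24.
20 October 2028 does not fall between 18 March and 24 September, so daylight saving is not in effect and Ethvand Standard Time is at UTC−09:30.
16:45 Ethvand Standard Time + 9h30m = 02:15 UTC (rolling into the next day, 21 October 2028).
1 March 2028 is a Wednesday, so Mondays fall on 6, 13, 20, 27; the last is March 27.
1 October 2028 is a Sunday, so the first Friday is October 6 and the third is October 20.
At the standard offset (UTC+04:00), 02:15 UTC + 4h = 06:15 Ardax standard time.
The standard-time date in Ardax, 21 October 2028, is outside the daylight-saving period (27 March – 20 October), so Ardax is on standard time, UTC+04:00.
02:15 UTC + 4h = 06:15 Ardax.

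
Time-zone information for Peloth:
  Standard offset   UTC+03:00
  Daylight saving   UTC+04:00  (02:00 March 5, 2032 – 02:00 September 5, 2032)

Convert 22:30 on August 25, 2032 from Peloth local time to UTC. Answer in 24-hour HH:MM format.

Daylight saving runs 5 March – 5 September; August 25, 2032 is inside that window, so Peloth is at UTC+04:00.
22:30 local − 4h = 18:30 UTC.

18:30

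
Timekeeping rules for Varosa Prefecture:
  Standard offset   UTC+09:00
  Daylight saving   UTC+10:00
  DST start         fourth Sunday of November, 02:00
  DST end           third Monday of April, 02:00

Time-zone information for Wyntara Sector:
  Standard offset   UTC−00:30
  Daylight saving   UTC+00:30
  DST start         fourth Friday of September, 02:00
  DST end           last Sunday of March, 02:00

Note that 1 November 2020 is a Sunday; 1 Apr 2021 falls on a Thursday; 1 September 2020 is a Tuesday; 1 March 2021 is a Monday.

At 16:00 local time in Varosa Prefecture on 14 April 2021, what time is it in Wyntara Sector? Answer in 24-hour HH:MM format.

05:30

1 November 2020 is a Sunday, so the first Sunday is November 1 and the fourth is November 22.
1 April 2021 is a Thursday, so the first Monday is April 5 and the third is April 19.
14 April 2021 falls between 22 November 2020 and 19 April 2021, so daylight saving is in effect and Varosa Prefecture is at UTC+10:00.
16:00 Varosa Prefecture − 10h = 06:00 UTC.
1 September 2020 is a Tuesday, so the first Friday is September 4 and the fourth is September 25.
1 March 2021 is a Monday, so Sundays fall on 7, 14, 21, 28; the last is March 28.
At the standard offset (UTC−00:30), 06:00 UTC − 0h30m = 05:30 Wyntara Sector standard time.
Daylight saving runs 25 September 2020 – 28 March 2021; the standard-time date in Wyntara Sector, 14 April 2021, is outside that window, so Wyntara Sector is on standard time at UTC−00:30.
06:00 UTC − 0h30m = 05:30 Wyntara Sector.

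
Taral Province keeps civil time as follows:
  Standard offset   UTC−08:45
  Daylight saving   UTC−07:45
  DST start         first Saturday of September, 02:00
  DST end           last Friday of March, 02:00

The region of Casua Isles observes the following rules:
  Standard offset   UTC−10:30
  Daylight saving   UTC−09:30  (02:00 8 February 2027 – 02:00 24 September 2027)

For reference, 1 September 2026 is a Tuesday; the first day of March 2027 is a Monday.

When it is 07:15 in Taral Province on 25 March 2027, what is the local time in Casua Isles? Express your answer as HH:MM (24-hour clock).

05:30

1 September 2026 is a Tuesday, so the first Saturday is September 5.
1 March 2027 is a Monday, so Fridays fall on 5, 12, 19, 26; the last is March 26.
25 March 2027 falls between 5 September 2026 and 26 March 2027, so daylight saving is in effect and Taral Province is at UTC−07:45.
07:15 Taral Province + 7h45m = 15:00 UTC.
At the standard offset (UTC−10:30), 15:00 UTC − 10h30m = 04:30 Casua Isles standard time.
The standard-time date in Casua Isles, 25 March 2027, lies within the daylight-saving period (8 February – 24 September), so Casua Isles is on daylight time, UTC−09:30.
15:00 UTC − 9h30m = 05:30 Casua Isles.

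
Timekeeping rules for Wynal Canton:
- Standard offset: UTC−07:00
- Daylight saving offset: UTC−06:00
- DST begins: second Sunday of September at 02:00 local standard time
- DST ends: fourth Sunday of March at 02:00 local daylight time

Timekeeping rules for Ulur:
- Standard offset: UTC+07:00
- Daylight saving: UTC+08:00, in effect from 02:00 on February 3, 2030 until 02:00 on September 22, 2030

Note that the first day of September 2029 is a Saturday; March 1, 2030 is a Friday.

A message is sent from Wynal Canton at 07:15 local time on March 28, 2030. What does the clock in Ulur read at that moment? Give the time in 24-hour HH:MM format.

1 September 2029 is a Saturday, so the first Sunday is September 2 and the second is September 9.
1 March 2030 is a Friday, so the first Sunday is March 3 and the fourth is March 24.
Daylight saving runs 9 September 2029 – 24 March 2030; March 28, 2030 is outside that window, so Wynal Canton is on standard time at UTC−07:00.
07:15 Wynal Canton + 7h = 14:15 UTC.
At the standard offset (UTC+07:00), 14:15 UTC + 7h = 21:15 Ulur standard time.
The standard-time date in Ulur, March 28, 2030, lies within the daylight-saving period (3 February – 22 September), so Ulur is on daylight time, UTC+08:00.
14:15 UTC + 8h = 22:15 Ulur.

22:15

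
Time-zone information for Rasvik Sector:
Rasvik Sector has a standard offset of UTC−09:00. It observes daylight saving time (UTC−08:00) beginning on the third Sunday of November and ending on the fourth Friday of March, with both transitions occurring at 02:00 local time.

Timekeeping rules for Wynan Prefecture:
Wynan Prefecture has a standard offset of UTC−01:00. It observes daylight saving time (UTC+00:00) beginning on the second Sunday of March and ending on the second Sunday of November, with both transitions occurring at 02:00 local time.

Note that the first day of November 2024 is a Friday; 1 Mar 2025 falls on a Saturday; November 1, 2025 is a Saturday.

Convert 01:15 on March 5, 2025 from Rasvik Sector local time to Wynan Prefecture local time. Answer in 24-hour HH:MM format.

08:15

1 November 2024 is a Friday, so the first Sunday is November 3 and the third is November 17.
1 March 2025 is a Saturday, so the first Friday is March 7 and the fourth is March 28.
March 5, 2025 falls between 17 November 2024 and 28 March 2025, so daylight saving is in effect and Rasvik Sector is at UTC−08:00.
01:15 Rasvik Sector + 8h = 09:15 UTC.
1 March 2025 is a Saturday, so the first Sunday is March 2 and the second is March 9.
1 November 2025 is a Saturday, so the first Sunday is November 2 and the second is November 9.
At the standard offset (UTC−01:00), 09:15 UTC − 1h = 08:15 Wynan Prefecture standard time.
Daylight saving runs 9 March – 9 November; the standard-time date in Wynan Prefecture, March 5, 2025, is outside that window, so Wynan Prefecture is on standard time at UTC−01:00.
09:15 UTC − 1h = 08:15 Wynan Prefecture.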